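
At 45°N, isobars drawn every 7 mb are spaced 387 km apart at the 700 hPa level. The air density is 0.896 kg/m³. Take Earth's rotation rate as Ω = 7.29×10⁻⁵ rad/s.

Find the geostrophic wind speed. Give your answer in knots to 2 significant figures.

38 knots

Coriolis parameter at 45°N:
f = 2Ω sin φ = 2 × 7.29×10⁻⁵ × sin 45° = 1.03×10⁻⁴ s⁻¹
Pressure gradient: |∂P/∂n| = 700 Pa / 387000 m = 1.81×10⁻³ Pa/m
Geostrophic balance (pressure-gradient force = Coriolis force):
V_g = (1/(fρ)) |∂P/∂n| = 1.81×10⁻³ / (1.03×10⁻⁴ × 0.896) = 19.6 m/s
Converting: 19.6 m/s × 1.944 = 38 knots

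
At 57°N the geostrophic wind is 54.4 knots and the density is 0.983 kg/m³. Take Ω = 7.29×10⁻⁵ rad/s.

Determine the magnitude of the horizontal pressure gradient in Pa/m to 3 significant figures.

3.36×10⁻³ Pa/m

Coriolis parameter at 57°N:
f = 2Ω sin φ = 2 × 7.29×10⁻⁵ × sin 57° = 1.22×10⁻⁴ s⁻¹
Wind speed in SI: 54.4 knots = 28.0 m/s
Geostrophic balance rearranged: |∂P/∂n| = f ρ V_g
|∂P/∂n| = 1.22×10⁻⁴ × 0.983 × 28.0 = 3.36×10⁻³ Pa/m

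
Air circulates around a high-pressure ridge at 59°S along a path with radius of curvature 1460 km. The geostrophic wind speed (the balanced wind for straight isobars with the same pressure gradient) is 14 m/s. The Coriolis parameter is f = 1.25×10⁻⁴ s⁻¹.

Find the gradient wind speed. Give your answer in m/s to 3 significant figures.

Around a high, pressure-gradient force acts outward with centrifugal, so Coriolis balances both:
fV = (1/ρ)|∂P/∂n| + V²/R  →  V² − fR·V + fR·V_g = 0
With fR = 1.25×10⁻⁴ × 1460×10³ m = 182 m/s:
V = [fR − √((fR)² − 4 fR V_g)]/2 = [182 − √(182² − 4×182×14)]/2 = 15.3 m/s
Supergeostrophic (V > V_g = 14 m/s), as expected around a high.

15.3 m/s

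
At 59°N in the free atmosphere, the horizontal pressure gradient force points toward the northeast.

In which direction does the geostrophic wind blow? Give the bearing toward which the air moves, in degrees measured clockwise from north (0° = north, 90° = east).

The pressure-gradient force points toward the northeast (bearing 045°).
Geostrophic balance: in the Northern Hemisphere the Coriolis force deflects motion to the right, so the geostrophic wind blows 90° to the right of the pressure-gradient force (low pressure on the left).
Rotating 045° by 90° clockwise gives 135° — the wind blows toward the southeast.

135°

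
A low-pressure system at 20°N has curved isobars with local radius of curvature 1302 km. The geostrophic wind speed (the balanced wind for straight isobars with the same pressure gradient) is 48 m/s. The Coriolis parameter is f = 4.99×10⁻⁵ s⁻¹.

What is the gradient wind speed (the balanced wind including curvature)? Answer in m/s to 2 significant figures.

32 m/s

Around a low, centrifugal force acts outward with Coriolis, so pressure-gradient force balances both:
(1/ρ)|∂P/∂n| = fV + V²/R  →  V² + fR·V − fR·V_g = 0
With fR = 4.99×10⁻⁵ × 1302×10³ m = 65.0 m/s:
V = [−fR + √((fR)² + 4 fR V_g)]/2 = [−65.0 + √(65.0² + 4×65.0×48)]/2 = 32.1 m/s
Subgeostrophic (V < V_g = 48 m/s), as expected around a low.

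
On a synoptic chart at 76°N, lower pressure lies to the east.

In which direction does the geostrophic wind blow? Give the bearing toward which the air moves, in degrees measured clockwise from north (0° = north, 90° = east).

The pressure-gradient force points toward the east (bearing 090°).
Geostrophic balance: in the Northern Hemisphere the Coriolis force deflects motion to the right, so the geostrophic wind blows 90° to the right of the pressure-gradient force (low pressure on the left).
Rotating 090° by 90° clockwise gives 180° — the wind blows toward the south.

180°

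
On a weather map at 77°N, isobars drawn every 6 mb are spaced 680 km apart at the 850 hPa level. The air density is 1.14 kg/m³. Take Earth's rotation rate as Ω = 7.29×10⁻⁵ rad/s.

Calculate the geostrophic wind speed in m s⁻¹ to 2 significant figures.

Coriolis parameter at 77°N:
f = 2Ω sin φ = 2 × 7.29×10⁻⁵ × sin 77° = 1.42×10⁻⁴ s⁻¹
Pressure gradient: |∂P/∂n| = 600 Pa / 680000 m = 8.82×10⁻⁴ Pa/m
Geostrophic balance (pressure-gradient force = Coriolis force):
V_g = (1/(fρ)) |∂P/∂n| = 8.82×10⁻⁴ / (1.42×10⁻⁴ × 1.14) = 5.45 m/s

5.4 m s⁻¹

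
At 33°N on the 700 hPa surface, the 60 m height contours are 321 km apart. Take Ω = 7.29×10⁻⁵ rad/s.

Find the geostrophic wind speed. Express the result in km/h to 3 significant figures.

Coriolis parameter at 33°N:
f = 2Ω sin φ = 2 × 7.29×10⁻⁵ × sin 33° = 7.94×10⁻⁵ s⁻¹
Height gradient: |∂Z/∂n| = 60 m / 321000 m = 1.87×10⁻⁴
On a pressure surface, geostrophic balance gives V_g = (g/f)|∂Z/∂n|:
V_g = 9.81 × 1.87×10⁻⁴ / 7.94×10⁻⁵ = 23.1 m/s
Converting: 23.1 m/s × 3.6 = 83.1 km/h

83.1 km/h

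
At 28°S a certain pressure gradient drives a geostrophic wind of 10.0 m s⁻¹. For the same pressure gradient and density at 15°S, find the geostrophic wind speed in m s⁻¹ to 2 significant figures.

With the same pressure gradient and density, V_g ∝ 1/f ∝ 1/sin φ.
V₂ = V₁ · sin φ₁ / sin φ₂ = 10.0 × sin 28° / sin 15°
V₂ = 10.0 × 0.4695/0.2588 = 18 m s⁻¹

18 m s⁻¹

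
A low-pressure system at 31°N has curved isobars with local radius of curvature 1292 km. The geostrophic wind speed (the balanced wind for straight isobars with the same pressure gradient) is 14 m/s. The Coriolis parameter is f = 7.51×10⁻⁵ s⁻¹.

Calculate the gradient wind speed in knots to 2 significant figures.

Around a low, centrifugal force acts outward with Coriolis, so pressure-gradient force balances both:
(1/ρ)|∂P/∂n| = fV + V²/R  →  V² + fR·V − fR·V_g = 0
With fR = 7.51×10⁻⁵ × 1292×10³ m = 97.0 m/s:
V = [−fR + √((fR)² + 4 fR V_g)]/2 = [−97.0 + √(97.0² + 4×97.0×14)]/2 = 12.4 m/s
Subgeostrophic (V < V_g = 14 m/s), as expected around a low.
Converting: 12.4 m/s × 1.944 = 24 knots

24 knots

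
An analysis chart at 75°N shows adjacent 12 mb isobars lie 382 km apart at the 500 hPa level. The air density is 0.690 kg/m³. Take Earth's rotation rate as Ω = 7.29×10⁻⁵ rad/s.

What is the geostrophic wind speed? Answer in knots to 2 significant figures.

Coriolis parameter at 75°N:
f = 2Ω sin φ = 2 × 7.29×10⁻⁵ × sin 75° = 1.41×10⁻⁴ s⁻¹
Pressure gradient: |∂P/∂n| = 1200 Pa / 382000 m = 3.14×10⁻³ Pa/m
Geostrophic balance (pressure-gradient force = Coriolis force):
V_g = (1/(fρ)) |∂P/∂n| = 3.14×10⁻³ / (1.41×10⁻⁴ × 0.690) = 32.3 m/s
Converting: 32.3 m/s × 1.944 = 63 knots

63 knots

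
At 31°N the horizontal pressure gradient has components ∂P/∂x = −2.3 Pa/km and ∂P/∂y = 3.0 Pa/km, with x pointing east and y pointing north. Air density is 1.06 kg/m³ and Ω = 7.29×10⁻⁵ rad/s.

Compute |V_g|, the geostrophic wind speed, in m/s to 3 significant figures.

47.5 m/s

Coriolis parameter at 31°N:
f = 2Ω sin φ = 2 × 7.29×10⁻⁵ × sin 31° = 7.51×10⁻⁵ s⁻¹
Component geostrophic relations (x east, y north):
u_g = −(1/(fρ)) ∂P/∂y,  v_g = (1/(fρ)) ∂P/∂x
u_g = −(3.0×10⁻³)/(7.51×10⁻⁵ × 1.06) = −37.7 m/s;  v_g = (−2.3×10⁻³)/(7.51×10⁻⁵ × 1.06) = −28.9 m/s
|V_g| = √(u_g² + v_g²) = 47.5 m/s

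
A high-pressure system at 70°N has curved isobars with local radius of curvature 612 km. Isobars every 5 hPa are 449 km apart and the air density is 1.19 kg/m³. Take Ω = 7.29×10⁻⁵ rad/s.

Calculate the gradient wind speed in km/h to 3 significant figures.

27.0 km/h

Coriolis parameter at 70°N:
f = 2Ω sin φ = 2 × 7.29×10⁻⁵ × sin 70° = 1.37×10⁻⁴ s⁻¹
Pressure gradient: |∂P/∂n| = 500 Pa / 449000 m = 1.11×10⁻³ Pa/m
Geostrophic speed: V_g = |∂P/∂n|/(fρ) = 1.11×10⁻³/(1.37×10⁻⁴ × 1.19) = 6.83 m/s
Around a high, pressure-gradient force acts outward with centrifugal, so Coriolis balances both:
fV = (1/ρ)|∂P/∂n| + V²/R  →  V² − fR·V + fR·V_g = 0
With fR = 1.37×10⁻⁴ × 612×10³ m = 83.8 m/s:
V = [fR − √((fR)² − 4 fR V_g)]/2 = [83.8 − √(83.8² − 4×83.8×6.83)]/2 = 7.5 m/s
Supergeostrophic (V > V_g = 6.83 m/s), as expected around a high.
Converting: 7.5 m/s × 3.6 = 27.0 km/h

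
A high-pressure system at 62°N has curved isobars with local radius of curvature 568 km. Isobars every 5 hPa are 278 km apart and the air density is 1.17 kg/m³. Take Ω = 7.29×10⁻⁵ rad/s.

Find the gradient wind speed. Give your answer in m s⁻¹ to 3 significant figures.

15.0 m s⁻¹

Coriolis parameter at 62°N:
f = 2Ω sin φ = 2 × 7.29×10⁻⁵ × sin 62° = 1.29×10⁻⁴ s⁻¹
Pressure gradient: |∂P/∂n| = 500 Pa / 278000 m = 1.80×10⁻³ Pa/m
Geostrophic speed: V_g = |∂P/∂n|/(fρ) = 1.80×10⁻³/(1.29×10⁻⁴ × 1.17) = 11.9 m/s
Around a high, pressure-gradient force acts outward with centrifugal, so Coriolis balances both:
fV = (1/ρ)|∂P/∂n| + V²/R  →  V² − fR·V + fR·V_g = 0
With fR = 1.29×10⁻⁴ × 568×10³ m = 73.1 m/s:
V = [fR − √((fR)² − 4 fR V_g)]/2 = [73.1 − √(73.1² − 4×73.1×11.9)]/2 = 15 m/s
Supergeostrophic (V > V_g = 11.9 m/s), as expected around a high.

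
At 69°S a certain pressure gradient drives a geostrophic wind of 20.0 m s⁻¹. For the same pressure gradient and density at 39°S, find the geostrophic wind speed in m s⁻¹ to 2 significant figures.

30 m s⁻¹

With the same pressure gradient and density, V_g ∝ 1/f ∝ 1/sin φ.
V₂ = V₁ · sin φ₁ / sin φ₂ = 20.0 × sin 69° / sin 39°
V₂ = 20.0 × 0.9336/0.6293 = 30 m s⁻¹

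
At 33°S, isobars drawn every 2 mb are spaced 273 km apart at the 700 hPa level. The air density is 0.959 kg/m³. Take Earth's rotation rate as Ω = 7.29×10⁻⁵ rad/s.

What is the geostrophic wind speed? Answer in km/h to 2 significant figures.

35 km/h

Coriolis parameter at 33°S:
f = 2Ω sin φ = 2 × 7.29×10⁻⁵ × sin 33° = 7.94×10⁻⁵ s⁻¹
Pressure gradient: |∂P/∂n| = 200 Pa / 273000 m = 7.33×10⁻⁴ Pa/m
Geostrophic balance (pressure-gradient force = Coriolis force):
V_g = (1/(fρ)) |∂P/∂n| = 7.33×10⁻⁴ / (7.94×10⁻⁵ × 0.959) = 9.62 m/s
Converting: 9.62 m/s × 3.6 = 35 km/h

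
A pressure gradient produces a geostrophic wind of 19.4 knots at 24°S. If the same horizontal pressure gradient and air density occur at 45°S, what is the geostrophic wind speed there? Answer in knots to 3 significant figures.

11.2 knots

With the same pressure gradient and density, V_g ∝ 1/f ∝ 1/sin φ.
V₂ = V₁ · sin φ₁ / sin φ₂ = 19.4 × sin 24° / sin 45°
V₂ = 19.4 × 0.4067/0.7071 = 11.2 knots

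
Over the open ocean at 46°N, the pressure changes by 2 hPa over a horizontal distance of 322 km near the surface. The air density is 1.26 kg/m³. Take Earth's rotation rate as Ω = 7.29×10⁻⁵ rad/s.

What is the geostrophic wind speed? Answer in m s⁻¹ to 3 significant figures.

4.70 m s⁻¹

Coriolis parameter at 46°N:
f = 2Ω sin φ = 2 × 7.29×10⁻⁵ × sin 46° = 1.05×10⁻⁴ s⁻¹
Pressure gradient: |∂P/∂n| = 200 Pa / 322000 m = 6.21×10⁻⁴ Pa/m
Geostrophic balance (pressure-gradient force = Coriolis force):
V_g = (1/(fρ)) |∂P/∂n| = 6.21×10⁻⁴ / (1.05×10⁻⁴ × 1.26) = 4.70 m/s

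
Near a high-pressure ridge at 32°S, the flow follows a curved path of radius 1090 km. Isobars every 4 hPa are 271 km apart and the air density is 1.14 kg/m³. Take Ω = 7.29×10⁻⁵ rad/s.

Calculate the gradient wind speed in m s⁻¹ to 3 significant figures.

23.1 m s⁻¹

Coriolis parameter at 32°S:
f = 2Ω sin φ = 2 × 7.29×10⁻⁵ × sin 32° = 7.73×10⁻⁵ s⁻¹
Pressure gradient: |∂P/∂n| = 400 Pa / 271000 m = 1.48×10⁻³ Pa/m
Geostrophic speed: V_g = |∂P/∂n|/(fρ) = 1.48×10⁻³/(7.73×10⁻⁵ × 1.14) = 16.8 m/s
Around a high, pressure-gradient force acts outward with centrifugal, so Coriolis balances both:
fV = (1/ρ)|∂P/∂n| + V²/R  →  V² − fR·V + fR·V_g = 0
With fR = 7.73×10⁻⁵ × 1090×10³ m = 84.2 m/s:
V = [fR − √((fR)² − 4 fR V_g)]/2 = [84.2 − √(84.2² − 4×84.2×16.8)]/2 = 23.1 m/s
Supergeostrophic (V > V_g = 16.8 m/s), as expected around a high.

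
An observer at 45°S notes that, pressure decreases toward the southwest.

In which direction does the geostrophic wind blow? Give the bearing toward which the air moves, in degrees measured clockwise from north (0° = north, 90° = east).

The pressure-gradient force points toward the southwest (bearing 225°).
Geostrophic balance: in the Southern Hemisphere the Coriolis force deflects motion to the left, so the geostrophic wind blows 90° to the left of the pressure-gradient force (low pressure on the right).
Rotating 225° by 90° counterclockwise gives 135° — the wind blows toward the southeast.

135°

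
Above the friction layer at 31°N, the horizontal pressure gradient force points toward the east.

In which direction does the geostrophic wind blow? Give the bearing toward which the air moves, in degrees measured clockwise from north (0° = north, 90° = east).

The pressure-gradient force points toward the east (bearing 090°).
Geostrophic balance: in the Northern Hemisphere the Coriolis force deflects motion to the right, so the geostrophic wind blows 90° to the right of the pressure-gradient force (low pressure on the left).
Rotating 090° by 90° clockwise gives 180° — the wind blows toward the south.

180°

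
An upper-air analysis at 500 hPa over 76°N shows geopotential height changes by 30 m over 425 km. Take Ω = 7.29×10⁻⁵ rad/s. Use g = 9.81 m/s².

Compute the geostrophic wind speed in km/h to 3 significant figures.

Coriolis parameter at 76°N:
f = 2Ω sin φ = 2 × 7.29×10⁻⁵ × sin 76° = 1.41×10⁻⁴ s⁻¹
Height gradient: |∂Z/∂n| = 30 m / 425000 m = 7.06×10⁻⁵
On a pressure surface, geostrophic balance gives V_g = (g/f)|∂Z/∂n|:
V_g = 9.81 × 7.06×10⁻⁵ / 1.41×10⁻⁴ = 4.89 m/s
Converting: 4.89 m/s × 3.6 = 17.6 km/h

17.6 km/h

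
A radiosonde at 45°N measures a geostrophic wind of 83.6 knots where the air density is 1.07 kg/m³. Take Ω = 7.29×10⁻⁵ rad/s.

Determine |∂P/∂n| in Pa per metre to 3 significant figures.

Coriolis parameter at 45°N:
f = 2Ω sin φ = 2 × 7.29×10⁻⁵ × sin 45° = 1.03×10⁻⁴ s⁻¹
Wind speed in SI: 83.6 knots = 43.0 m/s
Geostrophic balance rearranged: |∂P/∂n| = f ρ V_g
|∂P/∂n| = 1.03×10⁻⁴ × 1.07 × 43.0 = 4.74×10⁻³ Pa/m

4.74×10⁻³ Pa/m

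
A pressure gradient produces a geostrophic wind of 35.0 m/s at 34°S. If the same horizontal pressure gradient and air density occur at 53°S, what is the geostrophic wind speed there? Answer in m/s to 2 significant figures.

25 m/s

With the same pressure gradient and density, V_g ∝ 1/f ∝ 1/sin φ.
V₂ = V₁ · sin φ₁ / sin φ₂ = 35.0 × sin 34° / sin 53°
V₂ = 35.0 × 0.5592/0.7986 = 25 m/s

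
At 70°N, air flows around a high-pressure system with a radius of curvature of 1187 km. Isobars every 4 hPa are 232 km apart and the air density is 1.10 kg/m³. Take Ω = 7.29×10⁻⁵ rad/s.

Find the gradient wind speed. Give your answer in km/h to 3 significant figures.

44.6 km/h

Coriolis parameter at 70°N:
f = 2Ω sin φ = 2 × 7.29×10⁻⁵ × sin 70° = 1.37×10⁻⁴ s⁻¹
Pressure gradient: |∂P/∂n| = 400 Pa / 232000 m = 1.72×10⁻³ Pa/m
Geostrophic speed: V_g = |∂P/∂n|/(fρ) = 1.72×10⁻³/(1.37×10⁻⁴ × 1.10) = 11.4 m/s
Around a high, pressure-gradient force acts outward with centrifugal, so Coriolis balances both:
fV = (1/ρ)|∂P/∂n| + V²/R  →  V² − fR·V + fR·V_g = 0
With fR = 1.37×10⁻⁴ × 1187×10³ m = 163 m/s:
V = [fR − √((fR)² − 4 fR V_g)]/2 = [163 − √(163² − 4×163×11.4)]/2 = 12.4 m/s
Supergeostrophic (V > V_g = 11.4 m/s), as expected around a high.
Converting: 12.4 m/s × 3.6 = 44.6 km/h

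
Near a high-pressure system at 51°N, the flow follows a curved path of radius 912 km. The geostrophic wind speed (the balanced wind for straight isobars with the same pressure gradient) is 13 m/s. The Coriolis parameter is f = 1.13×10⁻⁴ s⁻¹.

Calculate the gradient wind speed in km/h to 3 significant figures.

Around a high, pressure-gradient force acts outward with centrifugal, so Coriolis balances both:
fV = (1/ρ)|∂P/∂n| + V²/R  →  V² − fR·V + fR·V_g = 0
With fR = 1.13×10⁻⁴ × 912×10³ m = 103 m/s:
V = [fR − √((fR)² − 4 fR V_g)]/2 = [103 − √(103² − 4×103×13)]/2 = 15.3 m/s
Supergeostrophic (V > V_g = 13 m/s), as expected around a high.
Converting: 15.3 m/s × 3.6 = 54.9 km/h

54.9 km/h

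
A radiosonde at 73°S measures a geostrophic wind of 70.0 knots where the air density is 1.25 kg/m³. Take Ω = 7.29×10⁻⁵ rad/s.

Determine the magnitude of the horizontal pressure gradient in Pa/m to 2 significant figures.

Coriolis parameter at 73°S:
f = 2Ω sin φ = 2 × 7.29×10⁻⁵ × sin 73° = 1.39×10⁻⁴ s⁻¹
Wind speed in SI: 70.0 knots = 36.0 m/s
Geostrophic balance rearranged: |∂P/∂n| = f ρ V_g
|∂P/∂n| = 1.39×10⁻⁴ × 1.25 × 36.0 = 6.28×10⁻³ Pa/m

6.3×10⁻³ Pa/m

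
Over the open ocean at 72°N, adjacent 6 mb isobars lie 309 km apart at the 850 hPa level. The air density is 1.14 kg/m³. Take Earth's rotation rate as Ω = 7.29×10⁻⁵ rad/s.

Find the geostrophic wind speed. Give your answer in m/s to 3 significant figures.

Coriolis parameter at 72°N:
f = 2Ω sin φ = 2 × 7.29×10⁻⁵ × sin 72° = 1.39×10⁻⁴ s⁻¹
Pressure gradient: |∂P/∂n| = 600 Pa / 309000 m = 1.94×10⁻³ Pa/m
Geostrophic balance (pressure-gradient force = Coriolis force):
V_g = (1/(fρ)) |∂P/∂n| = 1.94×10⁻³ / (1.39×10⁻⁴ × 1.14) = 12.3 m/s

12.3 m/s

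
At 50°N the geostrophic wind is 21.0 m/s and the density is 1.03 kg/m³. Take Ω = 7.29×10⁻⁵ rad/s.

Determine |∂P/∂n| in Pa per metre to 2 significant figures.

2.4×10⁻³ Pa/m

Coriolis parameter at 50°N:
f = 2Ω sin φ = 2 × 7.29×10⁻⁵ × sin 50° = 1.12×10⁻⁴ s⁻¹
Geostrophic balance rearranged: |∂P/∂n| = f ρ V_g
|∂P/∂n| = 1.12×10⁻⁴ × 1.03 × 21.0 = 2.42×10⁻³ Pa/m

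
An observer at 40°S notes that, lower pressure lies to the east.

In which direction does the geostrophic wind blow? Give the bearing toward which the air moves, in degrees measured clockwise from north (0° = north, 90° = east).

The pressure-gradient force points toward the east (bearing 090°).
Geostrophic balance: in the Southern Hemisphere the Coriolis force deflects motion to the left, so the geostrophic wind blows 90° to the left of the pressure-gradient force (low pressure on the right).
Rotating 090° by 90° counterclockwise gives 000° — the wind blows toward the north.

000°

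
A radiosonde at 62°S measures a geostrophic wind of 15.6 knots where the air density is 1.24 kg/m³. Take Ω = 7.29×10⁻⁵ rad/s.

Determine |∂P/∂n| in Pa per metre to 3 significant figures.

1.28×10⁻³ Pa/m

Coriolis parameter at 62°S:
f = 2Ω sin φ = 2 × 7.29×10⁻⁵ × sin 62° = 1.29×10⁻⁴ s⁻¹
Wind speed in SI: 15.6 knots = 8.03 m/s
Geostrophic balance rearranged: |∂P/∂n| = f ρ V_g
|∂P/∂n| = 1.29×10⁻⁴ × 1.24 × 8.03 = 1.28×10⁻³ Pa/m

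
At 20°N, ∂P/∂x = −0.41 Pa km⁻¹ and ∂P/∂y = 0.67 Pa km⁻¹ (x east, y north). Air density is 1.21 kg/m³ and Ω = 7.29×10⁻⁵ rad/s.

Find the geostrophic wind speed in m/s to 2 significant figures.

13 m/s

Coriolis parameter at 20°N:
f = 2Ω sin φ = 2 × 7.29×10⁻⁵ × sin 20° = 4.99×10⁻⁵ s⁻¹
Component geostrophic relations (x east, y north):
u_g = −(1/(fρ)) ∂P/∂y,  v_g = (1/(fρ)) ∂P/∂x
u_g = −(0.67×10⁻³)/(4.99×10⁻⁵ × 1.21) = −11.1 m/s;  v_g = (−0.41×10⁻³)/(4.99×10⁻⁵ × 1.21) = −6.79 m/s
|V_g| = √(u_g² + v_g²) = 13.0 m/s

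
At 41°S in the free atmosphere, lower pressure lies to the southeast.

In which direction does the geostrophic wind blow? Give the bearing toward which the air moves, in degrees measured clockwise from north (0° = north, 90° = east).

The pressure-gradient force points toward the southeast (bearing 135°).
Geostrophic balance: in the Southern Hemisphere the Coriolis force deflects motion to the left, so the geostrophic wind blows 90° to the left of the pressure-gradient force (low pressure on the right).
Rotating 135° by 90° counterclockwise gives 045° — the wind blows toward the northeast.

045°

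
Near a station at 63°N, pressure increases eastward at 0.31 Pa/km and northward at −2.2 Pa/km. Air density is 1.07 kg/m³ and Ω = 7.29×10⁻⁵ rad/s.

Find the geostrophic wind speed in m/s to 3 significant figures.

16.0 m/s

Coriolis parameter at 63°N:
f = 2Ω sin φ = 2 × 7.29×10⁻⁵ × sin 63° = 1.30×10⁻⁴ s⁻¹
Component geostrophic relations (x east, y north):
u_g = −(1/(fρ)) ∂P/∂y,  v_g = (1/(fρ)) ∂P/∂x
u_g = −(−2.2×10⁻³)/(1.30×10⁻⁴ × 1.07) = 15.8 m/s;  v_g = (0.31×10⁻³)/(1.30×10⁻⁴ × 1.07) = 2.23 m/s
|V_g| = √(u_g² + v_g²) = 16.0 m/s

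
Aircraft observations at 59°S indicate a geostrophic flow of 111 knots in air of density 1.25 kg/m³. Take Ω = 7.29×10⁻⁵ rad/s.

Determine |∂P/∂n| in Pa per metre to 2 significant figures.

8.9×10⁻³ Pa/m

Coriolis parameter at 59°S:
f = 2Ω sin φ = 2 × 7.29×10⁻⁵ × sin 59° = 1.25×10⁻⁴ s⁻¹
Wind speed in SI: 111 knots = 57.1 m/s
Geostrophic balance rearranged: |∂P/∂n| = f ρ V_g
|∂P/∂n| = 1.25×10⁻⁴ × 1.25 × 57.1 = 8.92×10⁻³ Pa/m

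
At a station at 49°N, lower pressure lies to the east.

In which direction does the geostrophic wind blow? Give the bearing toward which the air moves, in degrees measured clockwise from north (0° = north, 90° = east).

The pressure-gradient force points toward the east (bearing 090°).
Geostrophic balance: in the Northern Hemisphere the Coriolis force deflects motion to the right, so the geostrophic wind blows 90° to the right of the pressure-gradient force (low pressure on the left).
Rotating 090° by 90° clockwise gives 180° — the wind blows toward the south.

180°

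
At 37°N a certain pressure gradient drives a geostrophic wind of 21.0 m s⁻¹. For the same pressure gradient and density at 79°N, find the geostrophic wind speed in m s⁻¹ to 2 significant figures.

13 m s⁻¹

With the same pressure gradient and density, V_g ∝ 1/f ∝ 1/sin φ.
V₂ = V₁ · sin φ₁ / sin φ₂ = 21.0 × sin 37° / sin 79°
V₂ = 21.0 × 0.6018/0.9816 = 13 m s⁻¹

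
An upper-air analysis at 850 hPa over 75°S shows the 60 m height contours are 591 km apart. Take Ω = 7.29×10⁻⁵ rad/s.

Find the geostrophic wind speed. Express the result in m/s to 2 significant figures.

7.1 m/s

Coriolis parameter at 75°S:
f = 2Ω sin φ = 2 × 7.29×10⁻⁵ × sin 75° = 1.41×10⁻⁴ s⁻¹
Height gradient: |∂Z/∂n| = 60 m / 591000 m = 1.02×10⁻⁴
On a pressure surface, geostrophic balance gives V_g = (g/f)|∂Z/∂n|:
V_g = 9.81 × 1.02×10⁻⁴ / 1.41×10⁻⁴ = 7.07 m/s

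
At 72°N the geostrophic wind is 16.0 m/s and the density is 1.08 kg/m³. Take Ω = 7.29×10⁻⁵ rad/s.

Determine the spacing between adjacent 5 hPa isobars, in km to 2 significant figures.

210 km

Coriolis parameter at 72°N:
f = 2Ω sin φ = 2 × 7.29×10⁻⁵ × sin 72° = 1.39×10⁻⁴ s⁻¹
Geostrophic balance rearranged: |∂P/∂n| = f ρ V_g
|∂P/∂n| = 1.39×10⁻⁴ × 1.08 × 16.0 = 2.40×10⁻³ Pa/m
Isobar spacing: Δn = ΔP/|∂P/∂n| = 500 Pa / 2.40×10⁻³ Pa/m = 208671 m ≈ 210 km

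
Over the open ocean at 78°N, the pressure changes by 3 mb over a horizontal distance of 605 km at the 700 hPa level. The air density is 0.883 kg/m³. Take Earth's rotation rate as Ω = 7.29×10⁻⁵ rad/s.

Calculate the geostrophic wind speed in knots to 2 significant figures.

Coriolis parameter at 78°N:
f = 2Ω sin φ = 2 × 7.29×10⁻⁵ × sin 78° = 1.43×10⁻⁴ s⁻¹
Pressure gradient: |∂P/∂n| = 300 Pa / 605000 m = 4.96×10⁻⁴ Pa/m
Geostrophic balance (pressure-gradient force = Coriolis force):
V_g = (1/(fρ)) |∂P/∂n| = 4.96×10⁻⁴ / (1.43×10⁻⁴ × 0.883) = 3.94 m/s
Converting: 3.94 m/s × 1.944 = 7.7 knots

7.7 knots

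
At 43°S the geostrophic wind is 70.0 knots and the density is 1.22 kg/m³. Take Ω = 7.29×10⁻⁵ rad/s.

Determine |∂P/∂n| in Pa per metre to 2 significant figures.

4.4×10⁻³ Pa/m

Coriolis parameter at 43°S:
f = 2Ω sin φ = 2 × 7.29×10⁻⁵ × sin 43° = 9.94×10⁻⁵ s⁻¹
Wind speed in SI: 70.0 knots = 36.0 m/s
Geostrophic balance rearranged: |∂P/∂n| = f ρ V_g
|∂P/∂n| = 9.94×10⁻⁵ × 1.22 × 36.0 = 4.37×10⁻³ Pa/m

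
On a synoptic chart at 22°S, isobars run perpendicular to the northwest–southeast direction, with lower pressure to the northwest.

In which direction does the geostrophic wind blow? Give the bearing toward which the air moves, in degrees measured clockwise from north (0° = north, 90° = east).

The pressure-gradient force points toward the northwest (bearing 315°).
Geostrophic balance: in the Southern Hemisphere the Coriolis force deflects motion to the left, so the geostrophic wind blows 90° to the left of the pressure-gradient force (low pressure on the right).
Rotating 315° by 90° counterclockwise gives 225° — the wind blows toward the southwest.

225°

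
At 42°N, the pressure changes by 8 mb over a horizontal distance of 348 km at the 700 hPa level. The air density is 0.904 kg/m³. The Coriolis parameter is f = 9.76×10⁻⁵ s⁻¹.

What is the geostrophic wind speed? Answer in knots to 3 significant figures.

Pressure gradient: |∂P/∂n| = 800 Pa / 348000 m = 2.30×10⁻³ Pa/m
Geostrophic balance (pressure-gradient force = Coriolis force):
V_g = (1/(fρ)) |∂P/∂n| = 2.30×10⁻³ / (9.76×10⁻⁵ × 0.904) = 26.1 m/s
Converting: 26.1 m/s × 1.944 = 50.6 knots

50.6 knots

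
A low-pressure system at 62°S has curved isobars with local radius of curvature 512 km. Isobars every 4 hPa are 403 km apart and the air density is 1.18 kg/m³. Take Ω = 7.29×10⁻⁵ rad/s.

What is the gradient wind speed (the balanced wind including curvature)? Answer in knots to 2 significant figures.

Coriolis parameter at 62°S:
f = 2Ω sin φ = 2 × 7.29×10⁻⁵ × sin 62° = 1.29×10⁻⁴ s⁻¹
Pressure gradient: |∂P/∂n| = 400 Pa / 403000 m = 9.93×10⁻⁴ Pa/m
Geostrophic speed: V_g = |∂P/∂n|/(fρ) = 9.93×10⁻⁴/(1.29×10⁻⁴ × 1.18) = 6.53 m/s
Around a low, centrifugal force acts outward with Coriolis, so pressure-gradient force balances both:
(1/ρ)|∂P/∂n| = fV + V²/R  →  V² + fR·V − fR·V_g = 0
With fR = 1.29×10⁻⁴ × 512×10³ m = 65.9 m/s:
V = [−fR + √((fR)² + 4 fR V_g)]/2 = [−65.9 + √(65.9² + 4×65.9×6.53)]/2 = 5.99 m/s
Subgeostrophic (V < V_g = 6.53 m/s), as expected around a low.
Converting: 5.99 m/s × 1.944 = 12 knots

12 knots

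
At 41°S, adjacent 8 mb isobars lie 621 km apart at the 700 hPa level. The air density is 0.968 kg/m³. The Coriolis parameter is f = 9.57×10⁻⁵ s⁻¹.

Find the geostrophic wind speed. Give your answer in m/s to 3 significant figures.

13.9 m/s

Pressure gradient: |∂P/∂n| = 800 Pa / 621000 m = 1.29×10⁻³ Pa/m
Geostrophic balance (pressure-gradient force = Coriolis force):
V_g = (1/(fρ)) |∂P/∂n| = 1.29×10⁻³ / (9.57×10⁻⁵ × 0.968) = 13.9 m/s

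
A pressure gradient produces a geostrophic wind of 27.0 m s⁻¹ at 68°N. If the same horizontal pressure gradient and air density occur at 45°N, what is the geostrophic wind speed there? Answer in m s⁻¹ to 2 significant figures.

35 m s⁻¹

With the same pressure gradient and density, V_g ∝ 1/f ∝ 1/sin φ.
V₂ = V₁ · sin φ₁ / sin φ₂ = 27.0 × sin 68° / sin 45°
V₂ = 27.0 × 0.9272/0.7071 = 35 m s⁻¹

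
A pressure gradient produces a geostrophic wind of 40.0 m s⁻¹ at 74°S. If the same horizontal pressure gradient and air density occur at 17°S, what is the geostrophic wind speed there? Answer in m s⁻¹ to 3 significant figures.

132 m s⁻¹

With the same pressure gradient and density, V_g ∝ 1/f ∝ 1/sin φ.
V₂ = V₁ · sin φ₁ / sin φ₂ = 40.0 × sin 74° / sin 17°
V₂ = 40.0 × 0.9613/0.2924 = 132 m s⁻¹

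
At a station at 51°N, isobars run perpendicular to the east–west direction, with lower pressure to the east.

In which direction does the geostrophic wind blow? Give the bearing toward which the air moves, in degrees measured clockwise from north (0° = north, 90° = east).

The pressure-gradient force points toward the east (bearing 090°).
Geostrophic balance: in the Northern Hemisphere the Coriolis force deflects motion to the right, so the geostrophic wind blows 90° to the right of the pressure-gradient force (low pressure on the left).
Rotating 090° by 90° clockwise gives 180° — the wind blows toward the south.

180°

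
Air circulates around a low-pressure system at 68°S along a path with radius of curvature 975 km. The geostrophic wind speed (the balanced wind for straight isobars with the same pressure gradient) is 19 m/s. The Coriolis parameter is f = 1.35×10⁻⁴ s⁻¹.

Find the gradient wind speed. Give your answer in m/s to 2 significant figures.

Around a low, centrifugal force acts outward with Coriolis, so pressure-gradient force balances both:
(1/ρ)|∂P/∂n| = fV + V²/R  →  V² + fR·V − fR·V_g = 0
With fR = 1.35×10⁻⁴ × 975×10³ m = 132 m/s:
V = [−fR + √((fR)² + 4 fR V_g)]/2 = [−132 + √(132² + 4×132×19)]/2 = 16.8 m/s
Subgeostrophic (V < V_g = 19 m/s), as expected around a low.

17 m/s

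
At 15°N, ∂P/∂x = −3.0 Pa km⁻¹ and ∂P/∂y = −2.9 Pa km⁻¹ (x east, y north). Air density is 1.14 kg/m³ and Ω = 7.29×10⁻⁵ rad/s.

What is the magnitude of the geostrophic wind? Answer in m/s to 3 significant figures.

Coriolis parameter at 15°N:
f = 2Ω sin φ = 2 × 7.29×10⁻⁵ × sin 15° = 3.77×10⁻⁵ s⁻¹
Component geostrophic relations (x east, y north):
u_g = −(1/(fρ)) ∂P/∂y,  v_g = (1/(fρ)) ∂P/∂x
u_g = −(−2.9×10⁻³)/(3.77×10⁻⁵ × 1.14) = 67.4 m/s;  v_g = (−3.0×10⁻³)/(3.77×10⁻⁵ × 1.14) = −69.7 m/s
|V_g| = √(u_g² + v_g²) = 97.0 m/s

97.0 m/s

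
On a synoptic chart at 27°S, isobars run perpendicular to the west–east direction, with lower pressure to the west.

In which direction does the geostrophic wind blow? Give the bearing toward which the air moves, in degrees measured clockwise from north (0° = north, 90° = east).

The pressure-gradient force points toward the west (bearing 270°).
Geostrophic balance: in the Southern Hemisphere the Coriolis force deflects motion to the left, so the geostrophic wind blows 90° to the left of the pressure-gradient force (low pressure on the right).
Rotating 270° by 90° counterclockwise gives 180° — the wind blows toward the south.

180°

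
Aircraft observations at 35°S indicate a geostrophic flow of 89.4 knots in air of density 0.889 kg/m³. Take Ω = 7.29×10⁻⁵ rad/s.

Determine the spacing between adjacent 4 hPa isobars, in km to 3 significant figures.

117 km

Coriolis parameter at 35°S:
f = 2Ω sin φ = 2 × 7.29×10⁻⁵ × sin 35° = 8.36×10⁻⁵ s⁻¹
Wind speed in SI: 89.4 knots = 46.0 m/s
Geostrophic balance rearranged: |∂P/∂n| = f ρ V_g
|∂P/∂n| = 8.36×10⁻⁵ × 0.889 × 46.0 = 3.42×10⁻³ Pa/m
Isobar spacing: Δn = ΔP/|∂P/∂n| = 400 Pa / 3.42×10⁻³ Pa/m = 116986 m ≈ 117 km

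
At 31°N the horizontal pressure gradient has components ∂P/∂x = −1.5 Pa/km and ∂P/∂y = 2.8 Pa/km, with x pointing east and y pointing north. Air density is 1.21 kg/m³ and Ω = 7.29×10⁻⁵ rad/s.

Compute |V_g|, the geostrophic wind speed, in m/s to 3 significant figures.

Coriolis parameter at 31°N:
f = 2Ω sin φ = 2 × 7.29×10⁻⁵ × sin 31° = 7.51×10⁻⁵ s⁻¹
Component geostrophic relations (x east, y north):
u_g = −(1/(fρ)) ∂P/∂y,  v_g = (1/(fρ)) ∂P/∂x
u_g = −(2.8×10⁻³)/(7.51×10⁻⁵ × 1.21) = −30.8 m/s;  v_g = (−1.5×10⁻³)/(7.51×10⁻⁵ × 1.21) = −16.5 m/s
|V_g| = √(u_g² + v_g²) = 35.0 m/s

35.0 m/s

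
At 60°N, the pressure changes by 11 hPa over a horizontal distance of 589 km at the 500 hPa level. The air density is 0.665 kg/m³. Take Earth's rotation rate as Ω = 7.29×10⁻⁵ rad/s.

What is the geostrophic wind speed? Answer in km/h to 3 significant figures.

80.1 km/h

Coriolis parameter at 60°N:
f = 2Ω sin φ = 2 × 7.29×10⁻⁵ × sin 60° = 1.26×10⁻⁴ s⁻¹
Pressure gradient: |∂P/∂n| = 1100 Pa / 589000 m = 1.87×10⁻³ Pa/m
Geostrophic balance (pressure-gradient force = Coriolis force):
V_g = (1/(fρ)) |∂P/∂n| = 1.87×10⁻³ / (1.26×10⁻⁴ × 0.665) = 22.2 m/s
Converting: 22.2 m/s × 3.6 = 80.1 km/h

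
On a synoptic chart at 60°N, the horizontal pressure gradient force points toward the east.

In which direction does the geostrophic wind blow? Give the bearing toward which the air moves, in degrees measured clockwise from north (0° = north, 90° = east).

The pressure-gradient force points toward the east (bearing 090°).
Geostrophic balance: in the Northern Hemisphere the Coriolis force deflects motion to the right, so the geostrophic wind blows 90° to the right of the pressure-gradient force (low pressure on the left).
Rotating 090° by 90° clockwise gives 180° — the wind blows toward the south.

180°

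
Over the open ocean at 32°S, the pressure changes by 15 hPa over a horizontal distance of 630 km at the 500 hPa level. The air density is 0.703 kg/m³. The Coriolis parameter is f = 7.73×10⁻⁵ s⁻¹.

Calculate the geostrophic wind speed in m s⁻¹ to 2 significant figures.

Pressure gradient: |∂P/∂n| = 1500 Pa / 630000 m = 2.38×10⁻³ Pa/m
Geostrophic balance (pressure-gradient force = Coriolis force):
V_g = (1/(fρ)) |∂P/∂n| = 2.38×10⁻³ / (7.73×10⁻⁵ × 0.703) = 43.8 m/s

44 m s⁻¹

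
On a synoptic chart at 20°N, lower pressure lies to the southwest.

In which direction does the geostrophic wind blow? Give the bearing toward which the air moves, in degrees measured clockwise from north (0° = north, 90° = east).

315°

The pressure-gradient force points toward the southwest (bearing 225°).
Geostrophic balance: in the Northern Hemisphere the Coriolis force deflects motion to the right, so the geostrophic wind blows 90° to the right of the pressure-gradient force (low pressure on the left).
Rotating 225° by 90° clockwise gives 315° — the wind blows toward the northwest.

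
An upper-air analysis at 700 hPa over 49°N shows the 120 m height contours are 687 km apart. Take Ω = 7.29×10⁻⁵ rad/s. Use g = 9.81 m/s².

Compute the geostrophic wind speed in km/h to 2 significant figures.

Coriolis parameter at 49°N:
f = 2Ω sin φ = 2 × 7.29×10⁻⁵ × sin 49° = 1.10×10⁻⁴ s⁻¹
Height gradient: |∂Z/∂n| = 120 m / 687000 m = 1.75×10⁻⁴
On a pressure surface, geostrophic balance gives V_g = (g/f)|∂Z/∂n|:
V_g = 9.81 × 1.75×10⁻⁴ / 1.10×10⁻⁴ = 15.6 m/s
Converting: 15.6 m/s × 3.6 = 56 km/h

56 km/h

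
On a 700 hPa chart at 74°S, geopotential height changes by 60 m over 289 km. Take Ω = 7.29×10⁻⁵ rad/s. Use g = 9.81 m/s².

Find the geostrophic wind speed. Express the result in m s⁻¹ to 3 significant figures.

14.5 m s⁻¹

Coriolis parameter at 74°S:
f = 2Ω sin φ = 2 × 7.29×10⁻⁵ × sin 74° = 1.40×10⁻⁴ s⁻¹
Height gradient: |∂Z/∂n| = 60 m / 289000 m = 2.08×10⁻⁴
On a pressure surface, geostrophic balance gives V_g = (g/f)|∂Z/∂n|:
V_g = 9.81 × 2.08×10⁻⁴ / 1.40×10⁻⁴ = 14.5 m/s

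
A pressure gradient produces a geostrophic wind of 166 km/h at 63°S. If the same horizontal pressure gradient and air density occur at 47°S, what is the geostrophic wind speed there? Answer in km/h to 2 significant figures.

With the same pressure gradient and density, V_g ∝ 1/f ∝ 1/sin φ.
V₂ = V₁ · sin φ₁ / sin φ₂ = 166 × sin 63° / sin 47°
V₂ = 166 × 0.8910/0.7314 = 200 km/h

200 km/h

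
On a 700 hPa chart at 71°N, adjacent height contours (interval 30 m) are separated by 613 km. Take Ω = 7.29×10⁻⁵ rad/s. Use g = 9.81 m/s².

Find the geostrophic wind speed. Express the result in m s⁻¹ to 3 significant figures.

3.48 m s⁻¹

Coriolis parameter at 71°N:
f = 2Ω sin φ = 2 × 7.29×10⁻⁵ × sin 71° = 1.38×10⁻⁴ s⁻¹
Height gradient: |∂Z/∂n| = 30 m / 613000 m = 4.89×10⁻⁵
On a pressure surface, geostrophic balance gives V_g = (g/f)|∂Z/∂n|:
V_g = 9.81 × 4.89×10⁻⁵ / 1.38×10⁻⁴ = 3.48 m/s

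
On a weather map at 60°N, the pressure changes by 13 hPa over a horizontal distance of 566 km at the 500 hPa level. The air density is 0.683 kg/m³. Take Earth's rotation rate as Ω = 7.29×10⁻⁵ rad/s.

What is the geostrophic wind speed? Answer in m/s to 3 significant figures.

26.6 m/s

Coriolis parameter at 60°N:
f = 2Ω sin φ = 2 × 7.29×10⁻⁵ × sin 60° = 1.26×10⁻⁴ s⁻¹
Pressure gradient: |∂P/∂n| = 1300 Pa / 566000 m = 2.30×10⁻³ Pa/m
Geostrophic balance (pressure-gradient force = Coriolis force):
V_g = (1/(fρ)) |∂P/∂n| = 2.30×10⁻³ / (1.26×10⁻⁴ × 0.683) = 26.6 m/s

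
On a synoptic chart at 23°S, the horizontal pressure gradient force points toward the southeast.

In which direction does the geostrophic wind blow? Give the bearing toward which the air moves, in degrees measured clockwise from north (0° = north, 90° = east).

045°

The pressure-gradient force points toward the southeast (bearing 135°).
Geostrophic balance: in the Southern Hemisphere the Coriolis force deflects motion to the left, so the geostrophic wind blows 90° to the left of the pressure-gradient force (low pressure on the right).
Rotating 135° by 90° counterclockwise gives 045° — the wind blows toward the northeast.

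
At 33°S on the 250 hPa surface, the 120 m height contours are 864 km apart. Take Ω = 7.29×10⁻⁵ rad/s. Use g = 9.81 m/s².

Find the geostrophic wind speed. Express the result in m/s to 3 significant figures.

17.2 m/s

Coriolis parameter at 33°S:
f = 2Ω sin φ = 2 × 7.29×10⁻⁵ × sin 33° = 7.94×10⁻⁵ s⁻¹
Height gradient: |∂Z/∂n| = 120 m / 864000 m = 1.39×10⁻⁴
On a pressure surface, geostrophic balance gives V_g = (g/f)|∂Z/∂n|:
V_g = 9.81 × 1.39×10⁻⁴ / 7.94×10⁻⁵ = 17.2 m/s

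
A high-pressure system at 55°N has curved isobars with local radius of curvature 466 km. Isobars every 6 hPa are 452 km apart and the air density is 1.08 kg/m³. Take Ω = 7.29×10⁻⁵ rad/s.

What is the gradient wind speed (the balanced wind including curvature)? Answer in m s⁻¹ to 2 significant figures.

14 m s⁻¹

Coriolis parameter at 55°N:
f = 2Ω sin φ = 2 × 7.29×10⁻⁵ × sin 55° = 1.19×10⁻⁴ s⁻¹
Pressure gradient: |∂P/∂n| = 600 Pa / 452000 m = 1.33×10⁻³ Pa/m
Geostrophic speed: V_g = |∂P/∂n|/(fρ) = 1.33×10⁻³/(1.19×10⁻⁴ × 1.08) = 10.3 m/s
Around a high, pressure-gradient force acts outward with centrifugal, so Coriolis balances both:
fV = (1/ρ)|∂P/∂n| + V²/R  →  V² − fR·V + fR·V_g = 0
With fR = 1.19×10⁻⁴ × 466×10³ m = 55.7 m/s:
V = [fR − √((fR)² − 4 fR V_g)]/2 = [55.7 − √(55.7² − 4×55.7×10.3)]/2 = 13.6 m/s
Supergeostrophic (V > V_g = 10.3 m/s), as expected around a high.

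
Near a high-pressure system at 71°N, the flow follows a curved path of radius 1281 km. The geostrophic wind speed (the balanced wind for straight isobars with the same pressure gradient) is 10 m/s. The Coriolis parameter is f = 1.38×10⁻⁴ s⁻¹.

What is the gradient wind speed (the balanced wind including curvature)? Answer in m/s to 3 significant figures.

Around a high, pressure-gradient force acts outward with centrifugal, so Coriolis balances both:
fV = (1/ρ)|∂P/∂n| + V²/R  →  V² − fR·V + fR·V_g = 0
With fR = 1.38×10⁻⁴ × 1281×10³ m = 177 m/s:
V = [fR − √((fR)² − 4 fR V_g)]/2 = [177 − √(177² − 4×177×10)]/2 = 10.6 m/s
Supergeostrophic (V > V_g = 10 m/s), as expected around a high.

10.6 m/s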